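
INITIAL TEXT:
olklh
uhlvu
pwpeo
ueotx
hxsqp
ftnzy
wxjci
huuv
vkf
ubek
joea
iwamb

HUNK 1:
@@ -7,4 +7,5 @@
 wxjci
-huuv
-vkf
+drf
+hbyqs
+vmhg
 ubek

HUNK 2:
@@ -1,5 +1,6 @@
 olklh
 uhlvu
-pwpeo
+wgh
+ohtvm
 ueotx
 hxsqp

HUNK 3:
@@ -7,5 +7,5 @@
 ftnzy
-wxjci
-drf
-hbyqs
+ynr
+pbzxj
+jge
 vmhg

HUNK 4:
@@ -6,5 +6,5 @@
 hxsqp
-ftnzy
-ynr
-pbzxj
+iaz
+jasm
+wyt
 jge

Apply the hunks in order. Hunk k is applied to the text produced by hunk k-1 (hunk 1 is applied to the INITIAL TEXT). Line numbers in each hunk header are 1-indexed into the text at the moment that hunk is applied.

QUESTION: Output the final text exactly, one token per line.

Answer: olklh
uhlvu
wgh
ohtvm
ueotx
hxsqp
iaz
jasm
wyt
jge
vmhg
ubek
joea
iwamb

Derivation:
Hunk 1: at line 7 remove [huuv,vkf] add [drf,hbyqs,vmhg] -> 13 lines: olklh uhlvu pwpeo ueotx hxsqp ftnzy wxjci drf hbyqs vmhg ubek joea iwamb
Hunk 2: at line 1 remove [pwpeo] add [wgh,ohtvm] -> 14 lines: olklh uhlvu wgh ohtvm ueotx hxsqp ftnzy wxjci drf hbyqs vmhg ubek joea iwamb
Hunk 3: at line 7 remove [wxjci,drf,hbyqs] add [ynr,pbzxj,jge] -> 14 lines: olklh uhlvu wgh ohtvm ueotx hxsqp ftnzy ynr pbzxj jge vmhg ubek joea iwamb
Hunk 4: at line 6 remove [ftnzy,ynr,pbzxj] add [iaz,jasm,wyt] -> 14 lines: olklh uhlvu wgh ohtvm ueotx hxsqp iaz jasm wyt jge vmhg ubek joea iwamb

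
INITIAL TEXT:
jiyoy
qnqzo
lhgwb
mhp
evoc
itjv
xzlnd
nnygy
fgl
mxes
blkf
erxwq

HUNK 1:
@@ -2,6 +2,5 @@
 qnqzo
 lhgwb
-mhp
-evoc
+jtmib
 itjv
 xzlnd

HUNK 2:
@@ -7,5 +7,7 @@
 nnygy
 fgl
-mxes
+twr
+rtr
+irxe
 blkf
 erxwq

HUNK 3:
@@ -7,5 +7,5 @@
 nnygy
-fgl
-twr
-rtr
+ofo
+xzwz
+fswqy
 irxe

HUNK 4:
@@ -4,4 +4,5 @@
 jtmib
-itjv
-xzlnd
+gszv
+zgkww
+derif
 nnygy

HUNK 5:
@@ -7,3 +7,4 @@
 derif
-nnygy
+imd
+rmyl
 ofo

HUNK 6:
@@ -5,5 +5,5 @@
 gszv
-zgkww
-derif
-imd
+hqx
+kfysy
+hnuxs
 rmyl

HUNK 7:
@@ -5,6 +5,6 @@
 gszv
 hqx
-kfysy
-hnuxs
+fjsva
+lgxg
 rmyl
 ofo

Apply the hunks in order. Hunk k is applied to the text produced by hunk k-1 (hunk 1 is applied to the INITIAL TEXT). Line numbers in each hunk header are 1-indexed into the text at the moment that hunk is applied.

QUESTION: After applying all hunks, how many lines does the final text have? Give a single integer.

Answer: 15

Derivation:
Hunk 1: at line 2 remove [mhp,evoc] add [jtmib] -> 11 lines: jiyoy qnqzo lhgwb jtmib itjv xzlnd nnygy fgl mxes blkf erxwq
Hunk 2: at line 7 remove [mxes] add [twr,rtr,irxe] -> 13 lines: jiyoy qnqzo lhgwb jtmib itjv xzlnd nnygy fgl twr rtr irxe blkf erxwq
Hunk 3: at line 7 remove [fgl,twr,rtr] add [ofo,xzwz,fswqy] -> 13 lines: jiyoy qnqzo lhgwb jtmib itjv xzlnd nnygy ofo xzwz fswqy irxe blkf erxwq
Hunk 4: at line 4 remove [itjv,xzlnd] add [gszv,zgkww,derif] -> 14 lines: jiyoy qnqzo lhgwb jtmib gszv zgkww derif nnygy ofo xzwz fswqy irxe blkf erxwq
Hunk 5: at line 7 remove [nnygy] add [imd,rmyl] -> 15 lines: jiyoy qnqzo lhgwb jtmib gszv zgkww derif imd rmyl ofo xzwz fswqy irxe blkf erxwq
Hunk 6: at line 5 remove [zgkww,derif,imd] add [hqx,kfysy,hnuxs] -> 15 lines: jiyoy qnqzo lhgwb jtmib gszv hqx kfysy hnuxs rmyl ofo xzwz fswqy irxe blkf erxwq
Hunk 7: at line 5 remove [kfysy,hnuxs] add [fjsva,lgxg] -> 15 lines: jiyoy qnqzo lhgwb jtmib gszv hqx fjsva lgxg rmyl ofo xzwz fswqy irxe blkf erxwq
Final line count: 15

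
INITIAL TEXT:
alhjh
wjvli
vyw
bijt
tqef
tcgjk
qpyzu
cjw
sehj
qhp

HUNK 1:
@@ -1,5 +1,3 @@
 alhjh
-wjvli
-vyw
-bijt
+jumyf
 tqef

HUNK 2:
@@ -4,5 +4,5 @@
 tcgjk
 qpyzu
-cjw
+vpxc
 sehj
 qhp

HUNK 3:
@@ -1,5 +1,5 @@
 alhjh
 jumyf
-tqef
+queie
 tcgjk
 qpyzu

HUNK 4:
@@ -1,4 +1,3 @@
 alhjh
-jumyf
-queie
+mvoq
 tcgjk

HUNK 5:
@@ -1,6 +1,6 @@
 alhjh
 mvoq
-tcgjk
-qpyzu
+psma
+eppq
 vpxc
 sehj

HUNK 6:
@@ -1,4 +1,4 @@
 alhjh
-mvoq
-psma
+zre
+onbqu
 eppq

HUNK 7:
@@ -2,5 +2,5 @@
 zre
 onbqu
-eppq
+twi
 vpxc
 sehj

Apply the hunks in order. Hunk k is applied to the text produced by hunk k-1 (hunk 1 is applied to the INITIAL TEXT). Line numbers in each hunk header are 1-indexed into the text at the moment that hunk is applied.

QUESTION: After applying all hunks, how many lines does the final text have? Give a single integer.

Hunk 1: at line 1 remove [wjvli,vyw,bijt] add [jumyf] -> 8 lines: alhjh jumyf tqef tcgjk qpyzu cjw sehj qhp
Hunk 2: at line 4 remove [cjw] add [vpxc] -> 8 lines: alhjh jumyf tqef tcgjk qpyzu vpxc sehj qhp
Hunk 3: at line 1 remove [tqef] add [queie] -> 8 lines: alhjh jumyf queie tcgjk qpyzu vpxc sehj qhp
Hunk 4: at line 1 remove [jumyf,queie] add [mvoq] -> 7 lines: alhjh mvoq tcgjk qpyzu vpxc sehj qhp
Hunk 5: at line 1 remove [tcgjk,qpyzu] add [psma,eppq] -> 7 lines: alhjh mvoq psma eppq vpxc sehj qhp
Hunk 6: at line 1 remove [mvoq,psma] add [zre,onbqu] -> 7 lines: alhjh zre onbqu eppq vpxc sehj qhp
Hunk 7: at line 2 remove [eppq] add [twi] -> 7 lines: alhjh zre onbqu twi vpxc sehj qhp
Final line count: 7

Answer: 7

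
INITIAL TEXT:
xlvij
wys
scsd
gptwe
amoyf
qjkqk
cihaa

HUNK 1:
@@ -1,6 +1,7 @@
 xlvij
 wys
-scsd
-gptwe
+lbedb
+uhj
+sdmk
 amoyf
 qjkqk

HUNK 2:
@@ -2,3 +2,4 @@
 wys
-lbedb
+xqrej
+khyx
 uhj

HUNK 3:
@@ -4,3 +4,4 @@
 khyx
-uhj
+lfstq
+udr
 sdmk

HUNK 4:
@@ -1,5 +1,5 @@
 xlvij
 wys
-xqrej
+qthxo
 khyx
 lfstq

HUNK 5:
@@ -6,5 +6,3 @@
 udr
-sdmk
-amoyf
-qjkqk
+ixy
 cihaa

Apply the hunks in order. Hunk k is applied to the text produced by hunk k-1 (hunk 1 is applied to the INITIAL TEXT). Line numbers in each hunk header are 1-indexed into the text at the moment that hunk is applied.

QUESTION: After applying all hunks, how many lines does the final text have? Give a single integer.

Hunk 1: at line 1 remove [scsd,gptwe] add [lbedb,uhj,sdmk] -> 8 lines: xlvij wys lbedb uhj sdmk amoyf qjkqk cihaa
Hunk 2: at line 2 remove [lbedb] add [xqrej,khyx] -> 9 lines: xlvij wys xqrej khyx uhj sdmk amoyf qjkqk cihaa
Hunk 3: at line 4 remove [uhj] add [lfstq,udr] -> 10 lines: xlvij wys xqrej khyx lfstq udr sdmk amoyf qjkqk cihaa
Hunk 4: at line 1 remove [xqrej] add [qthxo] -> 10 lines: xlvij wys qthxo khyx lfstq udr sdmk amoyf qjkqk cihaa
Hunk 5: at line 6 remove [sdmk,amoyf,qjkqk] add [ixy] -> 8 lines: xlvij wys qthxo khyx lfstq udr ixy cihaa
Final line count: 8

Answer: 8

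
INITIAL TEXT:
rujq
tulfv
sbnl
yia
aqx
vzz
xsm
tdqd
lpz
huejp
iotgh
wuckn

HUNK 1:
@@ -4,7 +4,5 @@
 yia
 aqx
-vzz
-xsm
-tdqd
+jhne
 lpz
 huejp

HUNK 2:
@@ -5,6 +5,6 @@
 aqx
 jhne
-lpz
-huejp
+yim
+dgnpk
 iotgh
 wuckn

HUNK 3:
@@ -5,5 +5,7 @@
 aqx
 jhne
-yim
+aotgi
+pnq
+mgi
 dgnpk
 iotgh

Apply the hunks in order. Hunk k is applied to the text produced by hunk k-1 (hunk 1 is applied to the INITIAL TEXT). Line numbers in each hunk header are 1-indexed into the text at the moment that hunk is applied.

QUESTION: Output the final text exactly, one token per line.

Hunk 1: at line 4 remove [vzz,xsm,tdqd] add [jhne] -> 10 lines: rujq tulfv sbnl yia aqx jhne lpz huejp iotgh wuckn
Hunk 2: at line 5 remove [lpz,huejp] add [yim,dgnpk] -> 10 lines: rujq tulfv sbnl yia aqx jhne yim dgnpk iotgh wuckn
Hunk 3: at line 5 remove [yim] add [aotgi,pnq,mgi] -> 12 lines: rujq tulfv sbnl yia aqx jhne aotgi pnq mgi dgnpk iotgh wuckn

Answer: rujq
tulfv
sbnl
yia
aqx
jhne
aotgi
pnq
mgi
dgnpk
iotgh
wuckn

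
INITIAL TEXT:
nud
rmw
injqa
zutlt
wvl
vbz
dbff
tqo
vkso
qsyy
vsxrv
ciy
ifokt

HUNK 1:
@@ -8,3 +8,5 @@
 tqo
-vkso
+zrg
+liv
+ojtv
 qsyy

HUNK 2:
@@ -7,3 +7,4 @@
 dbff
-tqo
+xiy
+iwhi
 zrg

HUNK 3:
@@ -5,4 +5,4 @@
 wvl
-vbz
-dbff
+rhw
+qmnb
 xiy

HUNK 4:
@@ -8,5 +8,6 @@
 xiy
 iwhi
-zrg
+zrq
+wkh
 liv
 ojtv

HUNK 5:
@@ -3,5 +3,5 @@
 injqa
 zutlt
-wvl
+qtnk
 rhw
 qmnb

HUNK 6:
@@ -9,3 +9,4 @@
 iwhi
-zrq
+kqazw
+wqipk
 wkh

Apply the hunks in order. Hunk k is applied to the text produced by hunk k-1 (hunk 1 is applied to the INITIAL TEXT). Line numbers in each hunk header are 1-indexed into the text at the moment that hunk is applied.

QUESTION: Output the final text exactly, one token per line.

Answer: nud
rmw
injqa
zutlt
qtnk
rhw
qmnb
xiy
iwhi
kqazw
wqipk
wkh
liv
ojtv
qsyy
vsxrv
ciy
ifokt

Derivation:
Hunk 1: at line 8 remove [vkso] add [zrg,liv,ojtv] -> 15 lines: nud rmw injqa zutlt wvl vbz dbff tqo zrg liv ojtv qsyy vsxrv ciy ifokt
Hunk 2: at line 7 remove [tqo] add [xiy,iwhi] -> 16 lines: nud rmw injqa zutlt wvl vbz dbff xiy iwhi zrg liv ojtv qsyy vsxrv ciy ifokt
Hunk 3: at line 5 remove [vbz,dbff] add [rhw,qmnb] -> 16 lines: nud rmw injqa zutlt wvl rhw qmnb xiy iwhi zrg liv ojtv qsyy vsxrv ciy ifokt
Hunk 4: at line 8 remove [zrg] add [zrq,wkh] -> 17 lines: nud rmw injqa zutlt wvl rhw qmnb xiy iwhi zrq wkh liv ojtv qsyy vsxrv ciy ifokt
Hunk 5: at line 3 remove [wvl] add [qtnk] -> 17 lines: nud rmw injqa zutlt qtnk rhw qmnb xiy iwhi zrq wkh liv ojtv qsyy vsxrv ciy ifokt
Hunk 6: at line 9 remove [zrq] add [kqazw,wqipk] -> 18 lines: nud rmw injqa zutlt qtnk rhw qmnb xiy iwhi kqazw wqipk wkh liv ojtv qsyy vsxrv ciy ifokt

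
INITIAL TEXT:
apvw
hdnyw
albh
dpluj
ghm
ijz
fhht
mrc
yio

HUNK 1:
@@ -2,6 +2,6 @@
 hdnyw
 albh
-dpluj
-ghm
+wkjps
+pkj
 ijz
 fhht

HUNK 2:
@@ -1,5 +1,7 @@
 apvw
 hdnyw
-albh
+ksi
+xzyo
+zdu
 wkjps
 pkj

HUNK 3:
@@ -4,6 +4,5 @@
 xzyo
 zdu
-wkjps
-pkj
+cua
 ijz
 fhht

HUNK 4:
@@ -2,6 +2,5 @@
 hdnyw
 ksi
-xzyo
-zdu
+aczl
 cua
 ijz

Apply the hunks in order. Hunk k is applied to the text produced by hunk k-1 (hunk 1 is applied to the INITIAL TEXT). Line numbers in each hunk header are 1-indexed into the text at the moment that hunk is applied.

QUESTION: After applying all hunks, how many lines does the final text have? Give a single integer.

Answer: 9

Derivation:
Hunk 1: at line 2 remove [dpluj,ghm] add [wkjps,pkj] -> 9 lines: apvw hdnyw albh wkjps pkj ijz fhht mrc yio
Hunk 2: at line 1 remove [albh] add [ksi,xzyo,zdu] -> 11 lines: apvw hdnyw ksi xzyo zdu wkjps pkj ijz fhht mrc yio
Hunk 3: at line 4 remove [wkjps,pkj] add [cua] -> 10 lines: apvw hdnyw ksi xzyo zdu cua ijz fhht mrc yio
Hunk 4: at line 2 remove [xzyo,zdu] add [aczl] -> 9 lines: apvw hdnyw ksi aczl cua ijz fhht mrc yio
Final line count: 9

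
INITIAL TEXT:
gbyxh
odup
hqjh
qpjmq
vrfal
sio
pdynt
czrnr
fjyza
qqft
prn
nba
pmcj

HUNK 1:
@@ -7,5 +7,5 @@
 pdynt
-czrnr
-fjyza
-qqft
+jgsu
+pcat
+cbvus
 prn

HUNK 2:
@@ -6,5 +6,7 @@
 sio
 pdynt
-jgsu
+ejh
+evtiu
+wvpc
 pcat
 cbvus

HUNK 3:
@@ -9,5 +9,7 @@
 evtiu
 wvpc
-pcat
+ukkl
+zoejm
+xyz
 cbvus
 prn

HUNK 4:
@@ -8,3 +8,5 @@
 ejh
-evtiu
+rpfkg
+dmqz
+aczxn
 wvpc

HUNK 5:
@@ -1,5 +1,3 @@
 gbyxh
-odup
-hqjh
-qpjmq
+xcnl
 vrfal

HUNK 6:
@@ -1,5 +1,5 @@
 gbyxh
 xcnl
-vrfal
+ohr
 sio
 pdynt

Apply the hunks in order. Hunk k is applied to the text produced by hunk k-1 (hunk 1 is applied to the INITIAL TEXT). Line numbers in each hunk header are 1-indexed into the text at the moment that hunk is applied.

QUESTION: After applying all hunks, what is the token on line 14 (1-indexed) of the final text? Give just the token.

Hunk 1: at line 7 remove [czrnr,fjyza,qqft] add [jgsu,pcat,cbvus] -> 13 lines: gbyxh odup hqjh qpjmq vrfal sio pdynt jgsu pcat cbvus prn nba pmcj
Hunk 2: at line 6 remove [jgsu] add [ejh,evtiu,wvpc] -> 15 lines: gbyxh odup hqjh qpjmq vrfal sio pdynt ejh evtiu wvpc pcat cbvus prn nba pmcj
Hunk 3: at line 9 remove [pcat] add [ukkl,zoejm,xyz] -> 17 lines: gbyxh odup hqjh qpjmq vrfal sio pdynt ejh evtiu wvpc ukkl zoejm xyz cbvus prn nba pmcj
Hunk 4: at line 8 remove [evtiu] add [rpfkg,dmqz,aczxn] -> 19 lines: gbyxh odup hqjh qpjmq vrfal sio pdynt ejh rpfkg dmqz aczxn wvpc ukkl zoejm xyz cbvus prn nba pmcj
Hunk 5: at line 1 remove [odup,hqjh,qpjmq] add [xcnl] -> 17 lines: gbyxh xcnl vrfal sio pdynt ejh rpfkg dmqz aczxn wvpc ukkl zoejm xyz cbvus prn nba pmcj
Hunk 6: at line 1 remove [vrfal] add [ohr] -> 17 lines: gbyxh xcnl ohr sio pdynt ejh rpfkg dmqz aczxn wvpc ukkl zoejm xyz cbvus prn nba pmcj
Final line 14: cbvus

Answer: cbvus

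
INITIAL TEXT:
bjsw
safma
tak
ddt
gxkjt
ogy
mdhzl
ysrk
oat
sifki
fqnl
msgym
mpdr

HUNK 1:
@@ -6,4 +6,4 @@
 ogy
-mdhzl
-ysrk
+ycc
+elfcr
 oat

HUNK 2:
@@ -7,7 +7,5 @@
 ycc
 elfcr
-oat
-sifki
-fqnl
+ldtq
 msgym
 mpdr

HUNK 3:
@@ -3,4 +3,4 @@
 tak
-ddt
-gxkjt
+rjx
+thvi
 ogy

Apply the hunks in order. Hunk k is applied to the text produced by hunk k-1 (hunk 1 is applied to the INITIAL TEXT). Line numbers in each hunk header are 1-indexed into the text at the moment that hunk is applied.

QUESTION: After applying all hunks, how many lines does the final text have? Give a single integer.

Hunk 1: at line 6 remove [mdhzl,ysrk] add [ycc,elfcr] -> 13 lines: bjsw safma tak ddt gxkjt ogy ycc elfcr oat sifki fqnl msgym mpdr
Hunk 2: at line 7 remove [oat,sifki,fqnl] add [ldtq] -> 11 lines: bjsw safma tak ddt gxkjt ogy ycc elfcr ldtq msgym mpdr
Hunk 3: at line 3 remove [ddt,gxkjt] add [rjx,thvi] -> 11 lines: bjsw safma tak rjx thvi ogy ycc elfcr ldtq msgym mpdr
Final line count: 11

Answer: 11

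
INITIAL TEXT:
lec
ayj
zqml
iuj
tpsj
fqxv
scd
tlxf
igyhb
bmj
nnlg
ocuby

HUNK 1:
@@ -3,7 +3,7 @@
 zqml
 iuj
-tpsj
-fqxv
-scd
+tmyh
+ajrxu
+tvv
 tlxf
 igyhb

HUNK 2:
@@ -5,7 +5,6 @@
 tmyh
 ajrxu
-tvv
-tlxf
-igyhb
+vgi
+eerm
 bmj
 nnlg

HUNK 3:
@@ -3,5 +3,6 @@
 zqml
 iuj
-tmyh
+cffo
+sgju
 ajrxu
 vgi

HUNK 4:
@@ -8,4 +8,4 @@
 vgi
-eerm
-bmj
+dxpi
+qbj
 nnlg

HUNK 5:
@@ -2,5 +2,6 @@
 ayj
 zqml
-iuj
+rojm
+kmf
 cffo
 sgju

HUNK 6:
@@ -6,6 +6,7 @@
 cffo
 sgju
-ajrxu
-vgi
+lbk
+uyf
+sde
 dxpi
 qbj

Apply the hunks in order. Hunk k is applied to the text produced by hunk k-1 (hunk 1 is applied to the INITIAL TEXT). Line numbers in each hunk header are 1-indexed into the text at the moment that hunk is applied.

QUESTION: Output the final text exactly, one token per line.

Answer: lec
ayj
zqml
rojm
kmf
cffo
sgju
lbk
uyf
sde
dxpi
qbj
nnlg
ocuby

Derivation:
Hunk 1: at line 3 remove [tpsj,fqxv,scd] add [tmyh,ajrxu,tvv] -> 12 lines: lec ayj zqml iuj tmyh ajrxu tvv tlxf igyhb bmj nnlg ocuby
Hunk 2: at line 5 remove [tvv,tlxf,igyhb] add [vgi,eerm] -> 11 lines: lec ayj zqml iuj tmyh ajrxu vgi eerm bmj nnlg ocuby
Hunk 3: at line 3 remove [tmyh] add [cffo,sgju] -> 12 lines: lec ayj zqml iuj cffo sgju ajrxu vgi eerm bmj nnlg ocuby
Hunk 4: at line 8 remove [eerm,bmj] add [dxpi,qbj] -> 12 lines: lec ayj zqml iuj cffo sgju ajrxu vgi dxpi qbj nnlg ocuby
Hunk 5: at line 2 remove [iuj] add [rojm,kmf] -> 13 lines: lec ayj zqml rojm kmf cffo sgju ajrxu vgi dxpi qbj nnlg ocuby
Hunk 6: at line 6 remove [ajrxu,vgi] add [lbk,uyf,sde] -> 14 lines: lec ayj zqml rojm kmf cffo sgju lbk uyf sde dxpi qbj nnlg ocuby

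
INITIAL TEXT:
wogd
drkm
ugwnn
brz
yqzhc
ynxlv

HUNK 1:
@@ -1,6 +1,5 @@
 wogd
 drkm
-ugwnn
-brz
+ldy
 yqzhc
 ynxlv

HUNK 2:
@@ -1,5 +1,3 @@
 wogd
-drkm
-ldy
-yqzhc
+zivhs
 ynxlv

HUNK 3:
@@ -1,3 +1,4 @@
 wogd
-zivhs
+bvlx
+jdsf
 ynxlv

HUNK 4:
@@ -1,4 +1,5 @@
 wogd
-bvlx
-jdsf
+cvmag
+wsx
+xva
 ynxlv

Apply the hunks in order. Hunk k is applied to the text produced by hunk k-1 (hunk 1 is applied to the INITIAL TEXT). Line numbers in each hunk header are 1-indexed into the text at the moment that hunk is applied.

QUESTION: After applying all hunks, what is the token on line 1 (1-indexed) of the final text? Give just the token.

Hunk 1: at line 1 remove [ugwnn,brz] add [ldy] -> 5 lines: wogd drkm ldy yqzhc ynxlv
Hunk 2: at line 1 remove [drkm,ldy,yqzhc] add [zivhs] -> 3 lines: wogd zivhs ynxlv
Hunk 3: at line 1 remove [zivhs] add [bvlx,jdsf] -> 4 lines: wogd bvlx jdsf ynxlv
Hunk 4: at line 1 remove [bvlx,jdsf] add [cvmag,wsx,xva] -> 5 lines: wogd cvmag wsx xva ynxlv
Final line 1: wogd

Answer: wogd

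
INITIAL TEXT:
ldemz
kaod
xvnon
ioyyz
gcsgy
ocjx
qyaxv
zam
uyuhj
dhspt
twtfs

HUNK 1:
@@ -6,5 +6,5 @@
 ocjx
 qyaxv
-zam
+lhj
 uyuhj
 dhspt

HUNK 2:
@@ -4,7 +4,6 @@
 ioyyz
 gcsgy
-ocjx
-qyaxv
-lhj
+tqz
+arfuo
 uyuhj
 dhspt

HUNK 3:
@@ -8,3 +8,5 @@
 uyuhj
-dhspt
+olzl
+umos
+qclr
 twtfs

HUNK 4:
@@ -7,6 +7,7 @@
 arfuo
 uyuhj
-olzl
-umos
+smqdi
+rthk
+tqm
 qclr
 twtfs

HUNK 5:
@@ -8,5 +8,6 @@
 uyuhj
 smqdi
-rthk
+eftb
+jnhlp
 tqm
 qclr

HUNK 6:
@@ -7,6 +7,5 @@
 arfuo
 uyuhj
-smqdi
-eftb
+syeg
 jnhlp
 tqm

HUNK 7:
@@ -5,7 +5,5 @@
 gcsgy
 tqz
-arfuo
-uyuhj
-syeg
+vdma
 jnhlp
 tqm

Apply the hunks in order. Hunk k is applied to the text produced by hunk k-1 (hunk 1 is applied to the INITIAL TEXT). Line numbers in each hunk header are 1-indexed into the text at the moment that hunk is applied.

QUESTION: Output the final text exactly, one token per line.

Hunk 1: at line 6 remove [zam] add [lhj] -> 11 lines: ldemz kaod xvnon ioyyz gcsgy ocjx qyaxv lhj uyuhj dhspt twtfs
Hunk 2: at line 4 remove [ocjx,qyaxv,lhj] add [tqz,arfuo] -> 10 lines: ldemz kaod xvnon ioyyz gcsgy tqz arfuo uyuhj dhspt twtfs
Hunk 3: at line 8 remove [dhspt] add [olzl,umos,qclr] -> 12 lines: ldemz kaod xvnon ioyyz gcsgy tqz arfuo uyuhj olzl umos qclr twtfs
Hunk 4: at line 7 remove [olzl,umos] add [smqdi,rthk,tqm] -> 13 lines: ldemz kaod xvnon ioyyz gcsgy tqz arfuo uyuhj smqdi rthk tqm qclr twtfs
Hunk 5: at line 8 remove [rthk] add [eftb,jnhlp] -> 14 lines: ldemz kaod xvnon ioyyz gcsgy tqz arfuo uyuhj smqdi eftb jnhlp tqm qclr twtfs
Hunk 6: at line 7 remove [smqdi,eftb] add [syeg] -> 13 lines: ldemz kaod xvnon ioyyz gcsgy tqz arfuo uyuhj syeg jnhlp tqm qclr twtfs
Hunk 7: at line 5 remove [arfuo,uyuhj,syeg] add [vdma] -> 11 lines: ldemz kaod xvnon ioyyz gcsgy tqz vdma jnhlp tqm qclr twtfs

Answer: ldemz
kaod
xvnon
ioyyz
gcsgy
tqz
vdma
jnhlp
tqm
qclr
twtfs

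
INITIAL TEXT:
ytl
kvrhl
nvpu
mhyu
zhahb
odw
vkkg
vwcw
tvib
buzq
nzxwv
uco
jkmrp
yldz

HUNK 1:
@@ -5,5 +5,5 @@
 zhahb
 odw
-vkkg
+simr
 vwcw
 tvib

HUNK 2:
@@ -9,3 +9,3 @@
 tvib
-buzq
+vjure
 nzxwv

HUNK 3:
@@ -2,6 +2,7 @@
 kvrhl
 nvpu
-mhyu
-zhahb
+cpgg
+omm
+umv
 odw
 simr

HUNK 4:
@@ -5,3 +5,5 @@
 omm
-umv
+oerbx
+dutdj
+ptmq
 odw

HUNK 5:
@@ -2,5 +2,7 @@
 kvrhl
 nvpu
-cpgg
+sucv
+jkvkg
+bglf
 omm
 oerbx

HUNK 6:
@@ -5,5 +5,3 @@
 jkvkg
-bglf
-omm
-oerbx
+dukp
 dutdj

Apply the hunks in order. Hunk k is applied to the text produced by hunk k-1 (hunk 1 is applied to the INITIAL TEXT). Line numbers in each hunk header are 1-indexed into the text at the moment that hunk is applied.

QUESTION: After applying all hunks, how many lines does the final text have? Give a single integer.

Hunk 1: at line 5 remove [vkkg] add [simr] -> 14 lines: ytl kvrhl nvpu mhyu zhahb odw simr vwcw tvib buzq nzxwv uco jkmrp yldz
Hunk 2: at line 9 remove [buzq] add [vjure] -> 14 lines: ytl kvrhl nvpu mhyu zhahb odw simr vwcw tvib vjure nzxwv uco jkmrp yldz
Hunk 3: at line 2 remove [mhyu,zhahb] add [cpgg,omm,umv] -> 15 lines: ytl kvrhl nvpu cpgg omm umv odw simr vwcw tvib vjure nzxwv uco jkmrp yldz
Hunk 4: at line 5 remove [umv] add [oerbx,dutdj,ptmq] -> 17 lines: ytl kvrhl nvpu cpgg omm oerbx dutdj ptmq odw simr vwcw tvib vjure nzxwv uco jkmrp yldz
Hunk 5: at line 2 remove [cpgg] add [sucv,jkvkg,bglf] -> 19 lines: ytl kvrhl nvpu sucv jkvkg bglf omm oerbx dutdj ptmq odw simr vwcw tvib vjure nzxwv uco jkmrp yldz
Hunk 6: at line 5 remove [bglf,omm,oerbx] add [dukp] -> 17 lines: ytl kvrhl nvpu sucv jkvkg dukp dutdj ptmq odw simr vwcw tvib vjure nzxwv uco jkmrp yldz
Final line count: 17

Answer: 17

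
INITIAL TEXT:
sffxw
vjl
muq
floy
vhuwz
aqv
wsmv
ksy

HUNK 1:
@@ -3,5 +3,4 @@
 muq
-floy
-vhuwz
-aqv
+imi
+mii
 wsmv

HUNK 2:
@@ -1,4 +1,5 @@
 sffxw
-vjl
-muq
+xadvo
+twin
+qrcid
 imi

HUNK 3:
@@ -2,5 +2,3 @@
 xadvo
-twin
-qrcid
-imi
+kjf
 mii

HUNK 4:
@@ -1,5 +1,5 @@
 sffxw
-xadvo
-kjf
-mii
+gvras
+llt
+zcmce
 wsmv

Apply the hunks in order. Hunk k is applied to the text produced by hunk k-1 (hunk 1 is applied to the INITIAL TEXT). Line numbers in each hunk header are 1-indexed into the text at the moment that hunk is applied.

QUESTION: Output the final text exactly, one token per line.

Hunk 1: at line 3 remove [floy,vhuwz,aqv] add [imi,mii] -> 7 lines: sffxw vjl muq imi mii wsmv ksy
Hunk 2: at line 1 remove [vjl,muq] add [xadvo,twin,qrcid] -> 8 lines: sffxw xadvo twin qrcid imi mii wsmv ksy
Hunk 3: at line 2 remove [twin,qrcid,imi] add [kjf] -> 6 lines: sffxw xadvo kjf mii wsmv ksy
Hunk 4: at line 1 remove [xadvo,kjf,mii] add [gvras,llt,zcmce] -> 6 lines: sffxw gvras llt zcmce wsmv ksy

Answer: sffxw
gvras
llt
zcmce
wsmv
ksy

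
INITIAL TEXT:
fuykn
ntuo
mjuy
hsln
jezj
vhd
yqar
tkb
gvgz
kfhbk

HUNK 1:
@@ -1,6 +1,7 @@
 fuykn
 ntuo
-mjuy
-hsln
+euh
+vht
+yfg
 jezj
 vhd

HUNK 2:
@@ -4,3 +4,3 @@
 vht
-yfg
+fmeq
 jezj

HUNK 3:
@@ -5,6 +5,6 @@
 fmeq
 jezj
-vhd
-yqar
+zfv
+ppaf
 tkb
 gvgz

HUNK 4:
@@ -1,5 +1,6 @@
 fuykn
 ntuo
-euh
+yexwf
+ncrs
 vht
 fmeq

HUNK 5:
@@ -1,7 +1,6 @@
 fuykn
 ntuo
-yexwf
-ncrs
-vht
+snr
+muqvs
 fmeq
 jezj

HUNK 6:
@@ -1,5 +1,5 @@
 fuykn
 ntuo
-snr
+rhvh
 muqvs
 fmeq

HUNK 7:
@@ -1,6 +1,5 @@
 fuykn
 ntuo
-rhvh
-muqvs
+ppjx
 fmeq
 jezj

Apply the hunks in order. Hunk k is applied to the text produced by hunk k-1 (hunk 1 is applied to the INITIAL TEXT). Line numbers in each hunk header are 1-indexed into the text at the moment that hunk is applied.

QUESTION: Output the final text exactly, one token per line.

Answer: fuykn
ntuo
ppjx
fmeq
jezj
zfv
ppaf
tkb
gvgz
kfhbk

Derivation:
Hunk 1: at line 1 remove [mjuy,hsln] add [euh,vht,yfg] -> 11 lines: fuykn ntuo euh vht yfg jezj vhd yqar tkb gvgz kfhbk
Hunk 2: at line 4 remove [yfg] add [fmeq] -> 11 lines: fuykn ntuo euh vht fmeq jezj vhd yqar tkb gvgz kfhbk
Hunk 3: at line 5 remove [vhd,yqar] add [zfv,ppaf] -> 11 lines: fuykn ntuo euh vht fmeq jezj zfv ppaf tkb gvgz kfhbk
Hunk 4: at line 1 remove [euh] add [yexwf,ncrs] -> 12 lines: fuykn ntuo yexwf ncrs vht fmeq jezj zfv ppaf tkb gvgz kfhbk
Hunk 5: at line 1 remove [yexwf,ncrs,vht] add [snr,muqvs] -> 11 lines: fuykn ntuo snr muqvs fmeq jezj zfv ppaf tkb gvgz kfhbk
Hunk 6: at line 1 remove [snr] add [rhvh] -> 11 lines: fuykn ntuo rhvh muqvs fmeq jezj zfv ppaf tkb gvgz kfhbk
Hunk 7: at line 1 remove [rhvh,muqvs] add [ppjx] -> 10 lines: fuykn ntuo ppjx fmeq jezj zfv ppaf tkb gvgz kfhbk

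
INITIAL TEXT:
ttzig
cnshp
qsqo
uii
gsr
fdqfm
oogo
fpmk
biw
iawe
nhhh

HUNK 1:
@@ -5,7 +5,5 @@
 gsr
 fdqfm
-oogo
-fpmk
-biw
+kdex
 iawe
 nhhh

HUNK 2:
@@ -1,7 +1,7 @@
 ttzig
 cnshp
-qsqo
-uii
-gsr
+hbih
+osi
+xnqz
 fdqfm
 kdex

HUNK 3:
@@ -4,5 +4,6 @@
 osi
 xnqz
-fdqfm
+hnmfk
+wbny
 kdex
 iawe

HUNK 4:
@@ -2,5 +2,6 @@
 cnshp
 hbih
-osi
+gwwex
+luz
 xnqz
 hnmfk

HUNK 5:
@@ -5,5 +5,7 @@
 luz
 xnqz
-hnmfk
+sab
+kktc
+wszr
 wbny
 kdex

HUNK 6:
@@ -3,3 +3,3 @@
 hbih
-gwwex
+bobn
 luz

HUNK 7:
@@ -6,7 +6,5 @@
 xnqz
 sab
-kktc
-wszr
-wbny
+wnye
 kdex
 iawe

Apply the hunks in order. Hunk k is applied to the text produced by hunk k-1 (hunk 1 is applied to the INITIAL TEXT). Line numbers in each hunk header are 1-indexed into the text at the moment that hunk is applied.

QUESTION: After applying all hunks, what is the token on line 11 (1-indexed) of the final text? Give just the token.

Answer: nhhh

Derivation:
Hunk 1: at line 5 remove [oogo,fpmk,biw] add [kdex] -> 9 lines: ttzig cnshp qsqo uii gsr fdqfm kdex iawe nhhh
Hunk 2: at line 1 remove [qsqo,uii,gsr] add [hbih,osi,xnqz] -> 9 lines: ttzig cnshp hbih osi xnqz fdqfm kdex iawe nhhh
Hunk 3: at line 4 remove [fdqfm] add [hnmfk,wbny] -> 10 lines: ttzig cnshp hbih osi xnqz hnmfk wbny kdex iawe nhhh
Hunk 4: at line 2 remove [osi] add [gwwex,luz] -> 11 lines: ttzig cnshp hbih gwwex luz xnqz hnmfk wbny kdex iawe nhhh
Hunk 5: at line 5 remove [hnmfk] add [sab,kktc,wszr] -> 13 lines: ttzig cnshp hbih gwwex luz xnqz sab kktc wszr wbny kdex iawe nhhh
Hunk 6: at line 3 remove [gwwex] add [bobn] -> 13 lines: ttzig cnshp hbih bobn luz xnqz sab kktc wszr wbny kdex iawe nhhh
Hunk 7: at line 6 remove [kktc,wszr,wbny] add [wnye] -> 11 lines: ttzig cnshp hbih bobn luz xnqz sab wnye kdex iawe nhhh
Final line 11: nhhh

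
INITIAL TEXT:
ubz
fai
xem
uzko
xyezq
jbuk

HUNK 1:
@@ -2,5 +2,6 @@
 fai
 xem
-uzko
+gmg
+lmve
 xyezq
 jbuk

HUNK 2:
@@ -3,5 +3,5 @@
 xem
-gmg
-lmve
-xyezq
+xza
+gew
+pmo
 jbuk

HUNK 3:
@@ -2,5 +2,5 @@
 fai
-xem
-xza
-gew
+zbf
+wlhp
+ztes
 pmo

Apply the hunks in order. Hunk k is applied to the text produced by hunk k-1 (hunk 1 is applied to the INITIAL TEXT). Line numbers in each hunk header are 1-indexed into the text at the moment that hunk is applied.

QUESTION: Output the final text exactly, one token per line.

Answer: ubz
fai
zbf
wlhp
ztes
pmo
jbuk

Derivation:
Hunk 1: at line 2 remove [uzko] add [gmg,lmve] -> 7 lines: ubz fai xem gmg lmve xyezq jbuk
Hunk 2: at line 3 remove [gmg,lmve,xyezq] add [xza,gew,pmo] -> 7 lines: ubz fai xem xza gew pmo jbuk
Hunk 3: at line 2 remove [xem,xza,gew] add [zbf,wlhp,ztes] -> 7 lines: ubz fai zbf wlhp ztes pmo jbuk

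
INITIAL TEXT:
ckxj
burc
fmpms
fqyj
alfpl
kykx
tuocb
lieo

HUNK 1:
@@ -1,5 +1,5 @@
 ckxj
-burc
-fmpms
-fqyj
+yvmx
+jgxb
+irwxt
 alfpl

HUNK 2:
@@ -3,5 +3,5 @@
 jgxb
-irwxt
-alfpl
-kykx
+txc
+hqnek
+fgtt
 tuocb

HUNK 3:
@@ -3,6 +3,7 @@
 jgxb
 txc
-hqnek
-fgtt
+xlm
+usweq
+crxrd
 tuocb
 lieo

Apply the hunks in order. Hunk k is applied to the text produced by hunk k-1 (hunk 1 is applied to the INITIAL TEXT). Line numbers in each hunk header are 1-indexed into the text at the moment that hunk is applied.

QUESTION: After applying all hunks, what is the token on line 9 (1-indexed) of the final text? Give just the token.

Hunk 1: at line 1 remove [burc,fmpms,fqyj] add [yvmx,jgxb,irwxt] -> 8 lines: ckxj yvmx jgxb irwxt alfpl kykx tuocb lieo
Hunk 2: at line 3 remove [irwxt,alfpl,kykx] add [txc,hqnek,fgtt] -> 8 lines: ckxj yvmx jgxb txc hqnek fgtt tuocb lieo
Hunk 3: at line 3 remove [hqnek,fgtt] add [xlm,usweq,crxrd] -> 9 lines: ckxj yvmx jgxb txc xlm usweq crxrd tuocb lieo
Final line 9: lieo

Answer: lieo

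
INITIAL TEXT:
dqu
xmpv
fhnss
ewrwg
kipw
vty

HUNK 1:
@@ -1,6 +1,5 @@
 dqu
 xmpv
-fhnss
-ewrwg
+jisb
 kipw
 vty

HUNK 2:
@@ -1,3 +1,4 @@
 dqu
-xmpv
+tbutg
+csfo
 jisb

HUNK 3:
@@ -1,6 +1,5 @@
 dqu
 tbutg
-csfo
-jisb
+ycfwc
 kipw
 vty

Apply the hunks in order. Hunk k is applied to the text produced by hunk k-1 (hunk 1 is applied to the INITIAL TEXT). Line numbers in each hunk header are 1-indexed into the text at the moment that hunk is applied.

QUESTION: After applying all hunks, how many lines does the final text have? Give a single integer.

Hunk 1: at line 1 remove [fhnss,ewrwg] add [jisb] -> 5 lines: dqu xmpv jisb kipw vty
Hunk 2: at line 1 remove [xmpv] add [tbutg,csfo] -> 6 lines: dqu tbutg csfo jisb kipw vty
Hunk 3: at line 1 remove [csfo,jisb] add [ycfwc] -> 5 lines: dqu tbutg ycfwc kipw vty
Final line count: 5

Answer: 5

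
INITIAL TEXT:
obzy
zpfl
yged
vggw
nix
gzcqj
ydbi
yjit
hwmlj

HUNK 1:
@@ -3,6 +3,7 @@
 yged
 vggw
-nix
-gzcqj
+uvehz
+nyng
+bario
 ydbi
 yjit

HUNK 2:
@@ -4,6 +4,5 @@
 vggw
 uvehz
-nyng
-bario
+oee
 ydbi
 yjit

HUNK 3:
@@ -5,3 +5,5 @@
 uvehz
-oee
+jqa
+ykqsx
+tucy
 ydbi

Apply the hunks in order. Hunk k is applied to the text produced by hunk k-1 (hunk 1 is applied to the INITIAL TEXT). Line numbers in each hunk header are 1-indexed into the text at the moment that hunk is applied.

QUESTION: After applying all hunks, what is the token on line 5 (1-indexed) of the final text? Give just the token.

Hunk 1: at line 3 remove [nix,gzcqj] add [uvehz,nyng,bario] -> 10 lines: obzy zpfl yged vggw uvehz nyng bario ydbi yjit hwmlj
Hunk 2: at line 4 remove [nyng,bario] add [oee] -> 9 lines: obzy zpfl yged vggw uvehz oee ydbi yjit hwmlj
Hunk 3: at line 5 remove [oee] add [jqa,ykqsx,tucy] -> 11 lines: obzy zpfl yged vggw uvehz jqa ykqsx tucy ydbi yjit hwmlj
Final line 5: uvehz

Answer: uvehz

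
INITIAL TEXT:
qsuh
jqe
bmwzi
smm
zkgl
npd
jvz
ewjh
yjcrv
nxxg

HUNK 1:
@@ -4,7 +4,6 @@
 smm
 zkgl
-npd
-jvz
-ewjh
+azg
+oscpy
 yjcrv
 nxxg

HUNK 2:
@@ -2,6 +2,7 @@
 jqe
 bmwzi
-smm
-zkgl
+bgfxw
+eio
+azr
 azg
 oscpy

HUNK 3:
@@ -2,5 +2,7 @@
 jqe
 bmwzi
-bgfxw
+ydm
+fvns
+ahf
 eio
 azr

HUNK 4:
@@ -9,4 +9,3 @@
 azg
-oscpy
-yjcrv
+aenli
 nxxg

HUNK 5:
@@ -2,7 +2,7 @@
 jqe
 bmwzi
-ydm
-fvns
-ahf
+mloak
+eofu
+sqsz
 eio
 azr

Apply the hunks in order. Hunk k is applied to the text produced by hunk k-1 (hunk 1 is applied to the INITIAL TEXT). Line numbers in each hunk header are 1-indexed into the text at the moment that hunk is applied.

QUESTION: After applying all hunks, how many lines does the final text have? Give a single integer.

Answer: 11

Derivation:
Hunk 1: at line 4 remove [npd,jvz,ewjh] add [azg,oscpy] -> 9 lines: qsuh jqe bmwzi smm zkgl azg oscpy yjcrv nxxg
Hunk 2: at line 2 remove [smm,zkgl] add [bgfxw,eio,azr] -> 10 lines: qsuh jqe bmwzi bgfxw eio azr azg oscpy yjcrv nxxg
Hunk 3: at line 2 remove [bgfxw] add [ydm,fvns,ahf] -> 12 lines: qsuh jqe bmwzi ydm fvns ahf eio azr azg oscpy yjcrv nxxg
Hunk 4: at line 9 remove [oscpy,yjcrv] add [aenli] -> 11 lines: qsuh jqe bmwzi ydm fvns ahf eio azr azg aenli nxxg
Hunk 5: at line 2 remove [ydm,fvns,ahf] add [mloak,eofu,sqsz] -> 11 lines: qsuh jqe bmwzi mloak eofu sqsz eio azr azg aenli nxxg
Final line count: 11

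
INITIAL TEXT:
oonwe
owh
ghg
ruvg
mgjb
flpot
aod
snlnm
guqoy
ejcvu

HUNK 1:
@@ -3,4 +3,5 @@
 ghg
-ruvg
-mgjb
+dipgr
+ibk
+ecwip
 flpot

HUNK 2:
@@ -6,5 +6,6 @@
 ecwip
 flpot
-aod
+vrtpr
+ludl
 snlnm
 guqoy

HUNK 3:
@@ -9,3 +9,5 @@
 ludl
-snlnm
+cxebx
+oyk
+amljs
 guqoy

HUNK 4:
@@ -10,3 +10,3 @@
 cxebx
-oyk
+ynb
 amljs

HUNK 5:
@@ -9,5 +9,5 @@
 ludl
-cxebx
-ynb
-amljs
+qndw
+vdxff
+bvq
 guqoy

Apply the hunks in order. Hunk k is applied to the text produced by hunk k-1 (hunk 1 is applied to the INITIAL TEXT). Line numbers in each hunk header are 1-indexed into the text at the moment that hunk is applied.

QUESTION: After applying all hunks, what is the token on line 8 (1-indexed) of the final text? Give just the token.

Answer: vrtpr

Derivation:
Hunk 1: at line 3 remove [ruvg,mgjb] add [dipgr,ibk,ecwip] -> 11 lines: oonwe owh ghg dipgr ibk ecwip flpot aod snlnm guqoy ejcvu
Hunk 2: at line 6 remove [aod] add [vrtpr,ludl] -> 12 lines: oonwe owh ghg dipgr ibk ecwip flpot vrtpr ludl snlnm guqoy ejcvu
Hunk 3: at line 9 remove [snlnm] add [cxebx,oyk,amljs] -> 14 lines: oonwe owh ghg dipgr ibk ecwip flpot vrtpr ludl cxebx oyk amljs guqoy ejcvu
Hunk 4: at line 10 remove [oyk] add [ynb] -> 14 lines: oonwe owh ghg dipgr ibk ecwip flpot vrtpr ludl cxebx ynb amljs guqoy ejcvu
Hunk 5: at line 9 remove [cxebx,ynb,amljs] add [qndw,vdxff,bvq] -> 14 lines: oonwe owh ghg dipgr ibk ecwip flpot vrtpr ludl qndw vdxff bvq guqoy ejcvu
Final line 8: vrtpr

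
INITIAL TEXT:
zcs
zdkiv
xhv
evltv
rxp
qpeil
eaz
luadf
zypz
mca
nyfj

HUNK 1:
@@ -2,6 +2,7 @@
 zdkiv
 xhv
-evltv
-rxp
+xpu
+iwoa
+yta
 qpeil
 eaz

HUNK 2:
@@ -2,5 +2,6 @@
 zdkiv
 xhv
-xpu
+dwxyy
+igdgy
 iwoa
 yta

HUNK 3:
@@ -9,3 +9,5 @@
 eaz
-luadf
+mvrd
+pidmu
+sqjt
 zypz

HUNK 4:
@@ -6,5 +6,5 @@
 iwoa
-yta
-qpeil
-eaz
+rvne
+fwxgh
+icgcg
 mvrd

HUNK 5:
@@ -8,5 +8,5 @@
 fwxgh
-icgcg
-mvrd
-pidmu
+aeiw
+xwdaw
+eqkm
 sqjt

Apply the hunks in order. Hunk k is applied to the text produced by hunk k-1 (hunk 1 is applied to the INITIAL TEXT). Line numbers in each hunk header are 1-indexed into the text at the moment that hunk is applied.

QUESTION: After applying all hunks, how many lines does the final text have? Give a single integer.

Answer: 15

Derivation:
Hunk 1: at line 2 remove [evltv,rxp] add [xpu,iwoa,yta] -> 12 lines: zcs zdkiv xhv xpu iwoa yta qpeil eaz luadf zypz mca nyfj
Hunk 2: at line 2 remove [xpu] add [dwxyy,igdgy] -> 13 lines: zcs zdkiv xhv dwxyy igdgy iwoa yta qpeil eaz luadf zypz mca nyfj
Hunk 3: at line 9 remove [luadf] add [mvrd,pidmu,sqjt] -> 15 lines: zcs zdkiv xhv dwxyy igdgy iwoa yta qpeil eaz mvrd pidmu sqjt zypz mca nyfj
Hunk 4: at line 6 remove [yta,qpeil,eaz] add [rvne,fwxgh,icgcg] -> 15 lines: zcs zdkiv xhv dwxyy igdgy iwoa rvne fwxgh icgcg mvrd pidmu sqjt zypz mca nyfj
Hunk 5: at line 8 remove [icgcg,mvrd,pidmu] add [aeiw,xwdaw,eqkm] -> 15 lines: zcs zdkiv xhv dwxyy igdgy iwoa rvne fwxgh aeiw xwdaw eqkm sqjt zypz mca nyfj
Final line count: 15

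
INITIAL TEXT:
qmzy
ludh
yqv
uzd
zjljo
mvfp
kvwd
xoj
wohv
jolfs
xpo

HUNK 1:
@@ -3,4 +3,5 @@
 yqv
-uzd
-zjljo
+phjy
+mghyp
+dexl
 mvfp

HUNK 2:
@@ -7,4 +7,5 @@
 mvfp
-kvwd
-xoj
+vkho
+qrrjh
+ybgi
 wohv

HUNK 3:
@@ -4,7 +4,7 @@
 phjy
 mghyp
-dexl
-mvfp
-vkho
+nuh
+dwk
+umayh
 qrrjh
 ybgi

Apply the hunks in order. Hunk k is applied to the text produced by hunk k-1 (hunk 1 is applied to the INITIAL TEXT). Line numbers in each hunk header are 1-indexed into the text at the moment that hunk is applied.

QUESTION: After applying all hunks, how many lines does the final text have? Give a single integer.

Answer: 13

Derivation:
Hunk 1: at line 3 remove [uzd,zjljo] add [phjy,mghyp,dexl] -> 12 lines: qmzy ludh yqv phjy mghyp dexl mvfp kvwd xoj wohv jolfs xpo
Hunk 2: at line 7 remove [kvwd,xoj] add [vkho,qrrjh,ybgi] -> 13 lines: qmzy ludh yqv phjy mghyp dexl mvfp vkho qrrjh ybgi wohv jolfs xpo
Hunk 3: at line 4 remove [dexl,mvfp,vkho] add [nuh,dwk,umayh] -> 13 lines: qmzy ludh yqv phjy mghyp nuh dwk umayh qrrjh ybgi wohv jolfs xpo
Final line count: 13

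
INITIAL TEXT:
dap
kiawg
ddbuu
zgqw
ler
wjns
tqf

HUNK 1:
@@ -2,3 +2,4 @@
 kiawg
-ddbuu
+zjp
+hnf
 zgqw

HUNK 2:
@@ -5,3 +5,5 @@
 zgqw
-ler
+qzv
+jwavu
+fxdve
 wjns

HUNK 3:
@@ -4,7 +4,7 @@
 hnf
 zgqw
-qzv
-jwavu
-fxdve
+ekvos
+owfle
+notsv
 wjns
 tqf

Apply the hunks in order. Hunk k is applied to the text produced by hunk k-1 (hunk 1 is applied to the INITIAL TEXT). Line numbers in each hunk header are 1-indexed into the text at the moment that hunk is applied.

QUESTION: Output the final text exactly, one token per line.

Answer: dap
kiawg
zjp
hnf
zgqw
ekvos
owfle
notsv
wjns
tqf

Derivation:
Hunk 1: at line 2 remove [ddbuu] add [zjp,hnf] -> 8 lines: dap kiawg zjp hnf zgqw ler wjns tqf
Hunk 2: at line 5 remove [ler] add [qzv,jwavu,fxdve] -> 10 lines: dap kiawg zjp hnf zgqw qzv jwavu fxdve wjns tqf
Hunk 3: at line 4 remove [qzv,jwavu,fxdve] add [ekvos,owfle,notsv] -> 10 lines: dap kiawg zjp hnf zgqw ekvos owfle notsv wjns tqf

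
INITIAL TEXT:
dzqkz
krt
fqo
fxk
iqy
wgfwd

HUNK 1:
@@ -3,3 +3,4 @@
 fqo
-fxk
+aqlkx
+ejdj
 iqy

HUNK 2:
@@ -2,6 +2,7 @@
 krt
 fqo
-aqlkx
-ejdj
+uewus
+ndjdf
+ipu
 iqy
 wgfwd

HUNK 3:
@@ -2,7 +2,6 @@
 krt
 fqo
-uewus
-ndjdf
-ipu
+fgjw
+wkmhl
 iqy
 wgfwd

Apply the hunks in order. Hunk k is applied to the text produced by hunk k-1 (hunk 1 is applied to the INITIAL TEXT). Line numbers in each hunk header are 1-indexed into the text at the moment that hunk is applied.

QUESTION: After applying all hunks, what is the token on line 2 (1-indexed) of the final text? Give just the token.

Answer: krt

Derivation:
Hunk 1: at line 3 remove [fxk] add [aqlkx,ejdj] -> 7 lines: dzqkz krt fqo aqlkx ejdj iqy wgfwd
Hunk 2: at line 2 remove [aqlkx,ejdj] add [uewus,ndjdf,ipu] -> 8 lines: dzqkz krt fqo uewus ndjdf ipu iqy wgfwd
Hunk 3: at line 2 remove [uewus,ndjdf,ipu] add [fgjw,wkmhl] -> 7 lines: dzqkz krt fqo fgjw wkmhl iqy wgfwd
Final line 2: krt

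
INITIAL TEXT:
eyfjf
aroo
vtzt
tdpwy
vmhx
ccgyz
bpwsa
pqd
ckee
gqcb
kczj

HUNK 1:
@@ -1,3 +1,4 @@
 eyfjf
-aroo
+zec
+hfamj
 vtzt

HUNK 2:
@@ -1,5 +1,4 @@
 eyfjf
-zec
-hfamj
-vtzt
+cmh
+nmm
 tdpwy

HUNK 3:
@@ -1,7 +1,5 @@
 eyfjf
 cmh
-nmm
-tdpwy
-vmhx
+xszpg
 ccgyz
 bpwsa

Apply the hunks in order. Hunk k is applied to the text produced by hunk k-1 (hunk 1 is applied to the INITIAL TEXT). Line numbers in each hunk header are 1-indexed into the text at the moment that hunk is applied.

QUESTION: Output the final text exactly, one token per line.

Answer: eyfjf
cmh
xszpg
ccgyz
bpwsa
pqd
ckee
gqcb
kczj

Derivation:
Hunk 1: at line 1 remove [aroo] add [zec,hfamj] -> 12 lines: eyfjf zec hfamj vtzt tdpwy vmhx ccgyz bpwsa pqd ckee gqcb kczj
Hunk 2: at line 1 remove [zec,hfamj,vtzt] add [cmh,nmm] -> 11 lines: eyfjf cmh nmm tdpwy vmhx ccgyz bpwsa pqd ckee gqcb kczj
Hunk 3: at line 1 remove [nmm,tdpwy,vmhx] add [xszpg] -> 9 lines: eyfjf cmh xszpg ccgyz bpwsa pqd ckee gqcb kczj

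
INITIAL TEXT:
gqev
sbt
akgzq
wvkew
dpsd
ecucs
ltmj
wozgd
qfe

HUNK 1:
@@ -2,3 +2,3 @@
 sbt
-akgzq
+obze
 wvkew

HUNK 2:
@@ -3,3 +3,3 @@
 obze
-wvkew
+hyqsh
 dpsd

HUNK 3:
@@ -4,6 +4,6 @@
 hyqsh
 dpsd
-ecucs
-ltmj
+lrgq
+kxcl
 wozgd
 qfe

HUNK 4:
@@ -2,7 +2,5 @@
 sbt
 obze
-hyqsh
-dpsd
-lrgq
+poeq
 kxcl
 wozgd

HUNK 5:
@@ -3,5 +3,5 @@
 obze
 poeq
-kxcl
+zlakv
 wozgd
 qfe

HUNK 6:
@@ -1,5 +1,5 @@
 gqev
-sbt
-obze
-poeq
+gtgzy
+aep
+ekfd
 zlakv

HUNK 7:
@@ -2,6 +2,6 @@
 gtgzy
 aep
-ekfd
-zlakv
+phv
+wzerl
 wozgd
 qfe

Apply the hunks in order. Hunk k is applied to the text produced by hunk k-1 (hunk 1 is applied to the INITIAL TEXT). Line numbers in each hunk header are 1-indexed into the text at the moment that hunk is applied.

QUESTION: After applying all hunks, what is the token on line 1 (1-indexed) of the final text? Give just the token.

Answer: gqev

Derivation:
Hunk 1: at line 2 remove [akgzq] add [obze] -> 9 lines: gqev sbt obze wvkew dpsd ecucs ltmj wozgd qfe
Hunk 2: at line 3 remove [wvkew] add [hyqsh] -> 9 lines: gqev sbt obze hyqsh dpsd ecucs ltmj wozgd qfe
Hunk 3: at line 4 remove [ecucs,ltmj] add [lrgq,kxcl] -> 9 lines: gqev sbt obze hyqsh dpsd lrgq kxcl wozgd qfe
Hunk 4: at line 2 remove [hyqsh,dpsd,lrgq] add [poeq] -> 7 lines: gqev sbt obze poeq kxcl wozgd qfe
Hunk 5: at line 3 remove [kxcl] add [zlakv] -> 7 lines: gqev sbt obze poeq zlakv wozgd qfe
Hunk 6: at line 1 remove [sbt,obze,poeq] add [gtgzy,aep,ekfd] -> 7 lines: gqev gtgzy aep ekfd zlakv wozgd qfe
Hunk 7: at line 2 remove [ekfd,zlakv] add [phv,wzerl] -> 7 lines: gqev gtgzy aep phv wzerl wozgd qfe
Final line 1: gqev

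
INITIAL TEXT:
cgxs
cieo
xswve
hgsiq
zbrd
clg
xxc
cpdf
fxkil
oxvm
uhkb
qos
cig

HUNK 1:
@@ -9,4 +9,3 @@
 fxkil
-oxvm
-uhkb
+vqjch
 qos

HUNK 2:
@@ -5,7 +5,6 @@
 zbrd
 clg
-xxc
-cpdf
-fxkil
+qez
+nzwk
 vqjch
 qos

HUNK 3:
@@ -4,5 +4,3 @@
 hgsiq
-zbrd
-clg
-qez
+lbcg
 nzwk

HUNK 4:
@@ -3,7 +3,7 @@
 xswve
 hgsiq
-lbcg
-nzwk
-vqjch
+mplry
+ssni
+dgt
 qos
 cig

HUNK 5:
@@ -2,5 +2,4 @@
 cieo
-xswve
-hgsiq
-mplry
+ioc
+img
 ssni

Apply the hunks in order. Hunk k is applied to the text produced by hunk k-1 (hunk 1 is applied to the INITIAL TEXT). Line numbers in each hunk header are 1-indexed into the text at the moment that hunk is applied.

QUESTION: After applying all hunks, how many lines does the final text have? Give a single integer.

Answer: 8

Derivation:
Hunk 1: at line 9 remove [oxvm,uhkb] add [vqjch] -> 12 lines: cgxs cieo xswve hgsiq zbrd clg xxc cpdf fxkil vqjch qos cig
Hunk 2: at line 5 remove [xxc,cpdf,fxkil] add [qez,nzwk] -> 11 lines: cgxs cieo xswve hgsiq zbrd clg qez nzwk vqjch qos cig
Hunk 3: at line 4 remove [zbrd,clg,qez] add [lbcg] -> 9 lines: cgxs cieo xswve hgsiq lbcg nzwk vqjch qos cig
Hunk 4: at line 3 remove [lbcg,nzwk,vqjch] add [mplry,ssni,dgt] -> 9 lines: cgxs cieo xswve hgsiq mplry ssni dgt qos cig
Hunk 5: at line 2 remove [xswve,hgsiq,mplry] add [ioc,img] -> 8 lines: cgxs cieo ioc img ssni dgt qos cig
Final line count: 8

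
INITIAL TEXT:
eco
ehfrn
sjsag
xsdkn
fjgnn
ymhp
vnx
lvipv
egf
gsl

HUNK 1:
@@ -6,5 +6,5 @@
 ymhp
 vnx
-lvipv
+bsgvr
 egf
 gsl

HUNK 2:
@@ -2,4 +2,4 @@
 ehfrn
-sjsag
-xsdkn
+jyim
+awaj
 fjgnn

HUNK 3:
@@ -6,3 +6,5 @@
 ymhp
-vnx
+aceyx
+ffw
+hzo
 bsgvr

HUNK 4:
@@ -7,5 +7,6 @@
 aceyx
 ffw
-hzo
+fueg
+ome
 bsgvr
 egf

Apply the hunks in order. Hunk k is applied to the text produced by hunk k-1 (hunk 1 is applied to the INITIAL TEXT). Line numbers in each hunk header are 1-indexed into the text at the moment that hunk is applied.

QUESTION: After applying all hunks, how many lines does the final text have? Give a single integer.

Answer: 13

Derivation:
Hunk 1: at line 6 remove [lvipv] add [bsgvr] -> 10 lines: eco ehfrn sjsag xsdkn fjgnn ymhp vnx bsgvr egf gsl
Hunk 2: at line 2 remove [sjsag,xsdkn] add [jyim,awaj] -> 10 lines: eco ehfrn jyim awaj fjgnn ymhp vnx bsgvr egf gsl
Hunk 3: at line 6 remove [vnx] add [aceyx,ffw,hzo] -> 12 lines: eco ehfrn jyim awaj fjgnn ymhp aceyx ffw hzo bsgvr egf gsl
Hunk 4: at line 7 remove [hzo] add [fueg,ome] -> 13 lines: eco ehfrn jyim awaj fjgnn ymhp aceyx ffw fueg ome bsgvr egf gsl
Final line count: 13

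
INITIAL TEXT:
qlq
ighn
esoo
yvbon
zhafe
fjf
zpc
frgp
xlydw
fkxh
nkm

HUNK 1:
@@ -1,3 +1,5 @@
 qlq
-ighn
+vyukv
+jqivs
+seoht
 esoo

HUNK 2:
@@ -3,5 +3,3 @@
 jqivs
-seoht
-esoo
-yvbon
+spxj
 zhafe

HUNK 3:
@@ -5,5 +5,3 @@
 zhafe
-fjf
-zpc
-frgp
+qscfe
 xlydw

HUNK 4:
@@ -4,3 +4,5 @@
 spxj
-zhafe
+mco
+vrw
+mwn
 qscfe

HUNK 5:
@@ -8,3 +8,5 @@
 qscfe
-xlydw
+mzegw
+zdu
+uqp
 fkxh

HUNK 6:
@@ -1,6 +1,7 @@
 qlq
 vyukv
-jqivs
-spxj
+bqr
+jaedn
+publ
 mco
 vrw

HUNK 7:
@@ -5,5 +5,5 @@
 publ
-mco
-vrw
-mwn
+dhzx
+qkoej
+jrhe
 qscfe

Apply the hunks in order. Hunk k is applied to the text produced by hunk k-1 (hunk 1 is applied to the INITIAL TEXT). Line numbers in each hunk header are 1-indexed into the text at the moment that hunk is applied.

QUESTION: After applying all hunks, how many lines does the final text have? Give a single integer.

Hunk 1: at line 1 remove [ighn] add [vyukv,jqivs,seoht] -> 13 lines: qlq vyukv jqivs seoht esoo yvbon zhafe fjf zpc frgp xlydw fkxh nkm
Hunk 2: at line 3 remove [seoht,esoo,yvbon] add [spxj] -> 11 lines: qlq vyukv jqivs spxj zhafe fjf zpc frgp xlydw fkxh nkm
Hunk 3: at line 5 remove [fjf,zpc,frgp] add [qscfe] -> 9 lines: qlq vyukv jqivs spxj zhafe qscfe xlydw fkxh nkm
Hunk 4: at line 4 remove [zhafe] add [mco,vrw,mwn] -> 11 lines: qlq vyukv jqivs spxj mco vrw mwn qscfe xlydw fkxh nkm
Hunk 5: at line 8 remove [xlydw] add [mzegw,zdu,uqp] -> 13 lines: qlq vyukv jqivs spxj mco vrw mwn qscfe mzegw zdu uqp fkxh nkm
Hunk 6: at line 1 remove [jqivs,spxj] add [bqr,jaedn,publ] -> 14 lines: qlq vyukv bqr jaedn publ mco vrw mwn qscfe mzegw zdu uqp fkxh nkm
Hunk 7: at line 5 remove [mco,vrw,mwn] add [dhzx,qkoej,jrhe] -> 14 lines: qlq vyukv bqr jaedn publ dhzx qkoej jrhe qscfe mzegw zdu uqp fkxh nkm
Final line count: 14

Answer: 14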